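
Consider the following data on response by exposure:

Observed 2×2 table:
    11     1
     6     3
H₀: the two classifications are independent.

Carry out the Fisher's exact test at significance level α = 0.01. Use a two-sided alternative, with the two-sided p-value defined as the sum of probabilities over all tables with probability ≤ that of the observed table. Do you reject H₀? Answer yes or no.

reject H₀: no

Margins: r₁=12, r₂=9, c₁=17, c₂=4, n=21
p_obs = C(12,11)·C(9,6)/C(21,17); sum pmf over tables with pmf ≤ p_obs
p-value (two-sided) = 0.27218
At α=0.01: p ≥ α → fail to reject H₀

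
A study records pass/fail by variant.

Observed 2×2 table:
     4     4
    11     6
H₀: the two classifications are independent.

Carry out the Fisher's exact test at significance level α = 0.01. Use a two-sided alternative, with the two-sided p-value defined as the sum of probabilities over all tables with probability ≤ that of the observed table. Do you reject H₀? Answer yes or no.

Margins: r₁=8, r₂=17, c₁=15, c₂=10, n=25
p_obs = C(8,4)·C(17,11)/C(25,15); sum pmf over tables with pmf ≤ p_obs
p-value (two-sided) = 0.66682
At α=0.01: p ≥ α → fail to reject H₀

reject H₀: no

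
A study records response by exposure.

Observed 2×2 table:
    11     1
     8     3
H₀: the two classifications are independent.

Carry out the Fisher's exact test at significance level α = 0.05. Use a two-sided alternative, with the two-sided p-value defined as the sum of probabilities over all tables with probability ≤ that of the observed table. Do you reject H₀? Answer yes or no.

reject H₀: no

Margins: r₁=12, r₂=11, c₁=19, c₂=4, n=23
p_obs = C(12,11)·C(11,8)/C(23,19); sum pmf over tables with pmf ≤ p_obs
p-value (two-sided) = 0.31677
At α=0.05: p ≥ α → fail to reject H₀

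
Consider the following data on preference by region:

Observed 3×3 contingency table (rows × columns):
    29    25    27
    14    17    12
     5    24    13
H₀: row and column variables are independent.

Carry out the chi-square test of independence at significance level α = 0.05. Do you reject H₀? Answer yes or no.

Row totals [81, 43, 42], col totals [48, 66, 52], n=166
χ² = (29−23.42)²/23.42 + (25−32.20)²/32.20 + (27−25.37)²/25.37 + (14−12.43)²/12.43 + (17−17.10)²/17.10 + (12−13.47)²/13.47 + (5−12.14)²/12.14 + (24−16.70)²/16.70 + (13−13.16)²/13.16 = 10.8002
df = 4
p-value (upper-tail) = 0.02890
At α=0.05: p < α → reject H₀

reject H₀: yes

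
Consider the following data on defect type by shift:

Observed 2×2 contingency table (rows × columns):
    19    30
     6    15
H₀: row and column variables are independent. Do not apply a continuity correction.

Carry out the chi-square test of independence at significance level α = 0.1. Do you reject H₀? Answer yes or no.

Row totals [49, 21], col totals [25, 45], n=70
χ² = (19−17.50)²/17.50 + (30−31.50)²/31.50 + (6−7.50)²/7.50 + (15−13.50)²/13.50 = 0.6667
df = 1
p-value (upper-tail) = 0.41422
At α=0.1: p ≥ α → fail to reject H₀

reject H₀: no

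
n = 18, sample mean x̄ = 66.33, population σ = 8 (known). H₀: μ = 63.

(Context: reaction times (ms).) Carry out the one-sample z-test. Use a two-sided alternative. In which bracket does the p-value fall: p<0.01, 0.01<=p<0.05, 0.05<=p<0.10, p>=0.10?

SE = σ/√n = 8/√18 = 1.8856
z = (x̄−μ₀)/SE = (66.33−63)/1.8856 = 1.7660
p-value (two-sided) = 0.07740
→ bracket: 0.05<=p<0.10

p-value bracket: 0.05<=p<0.10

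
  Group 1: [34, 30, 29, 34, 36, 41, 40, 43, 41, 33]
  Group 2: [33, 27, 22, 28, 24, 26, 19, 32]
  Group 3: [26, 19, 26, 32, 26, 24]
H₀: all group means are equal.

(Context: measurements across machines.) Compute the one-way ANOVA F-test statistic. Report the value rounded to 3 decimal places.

test statistic = 13.576

Group means [36.10, 26.38, 25.50], grand mean 30.208
SSB = Σnᵢ(x̄ᵢ−x̄)² = 597.683; SSW = ΣΣ(x−x̄ᵢ)² = 462.275
MSB = 597.683/2 = 298.8417; MSW = 462.275/21 = 22.0131
F = MSB/MSW = 13.5756
df = (2, 21)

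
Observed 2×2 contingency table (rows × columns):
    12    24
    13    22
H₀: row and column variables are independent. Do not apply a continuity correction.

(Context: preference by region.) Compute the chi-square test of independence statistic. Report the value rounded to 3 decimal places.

test statistic = 0.113

Row totals [36, 35], col totals [25, 46], n=71
χ² = (12−12.68)²/12.68 + (24−23.32)²/23.32 + (13−12.32)²/12.32 + (22−22.68)²/22.68 = 0.1129
df = 1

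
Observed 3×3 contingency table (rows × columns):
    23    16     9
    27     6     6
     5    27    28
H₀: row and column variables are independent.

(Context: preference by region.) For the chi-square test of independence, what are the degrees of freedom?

degrees of freedom = 4

df = (r−1)(c−1) = (3−1)·(3−1) = 4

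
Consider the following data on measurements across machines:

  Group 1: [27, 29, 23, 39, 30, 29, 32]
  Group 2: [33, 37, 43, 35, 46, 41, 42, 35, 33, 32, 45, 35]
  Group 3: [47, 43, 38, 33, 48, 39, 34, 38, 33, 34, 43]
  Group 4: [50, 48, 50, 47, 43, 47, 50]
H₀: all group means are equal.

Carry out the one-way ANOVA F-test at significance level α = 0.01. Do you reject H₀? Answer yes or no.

reject H₀: yes

Group means [29.86, 38.08, 39.09, 47.86], grand mean 38.676
SSB = Σnᵢ(x̄ᵢ−x̄)² = 1140.568; SSW = ΣΣ(x−x̄ᵢ)² = 761.540
MSB = 1140.568/3 = 380.1894; MSW = 761.540/33 = 23.0770
F = MSB/MSW = 16.4748
df = (3, 33)
p-value (upper-tail) = 0.00000
At α=0.01: p < α → reject H₀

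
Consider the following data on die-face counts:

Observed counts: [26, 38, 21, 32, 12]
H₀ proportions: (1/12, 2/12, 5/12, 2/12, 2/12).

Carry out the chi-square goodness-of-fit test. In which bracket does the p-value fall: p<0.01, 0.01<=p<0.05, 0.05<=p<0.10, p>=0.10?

n = 129; E_i = n·p_i = [10.75, 21.50, 53.75, 21.50, 21.50]
χ² = (26−10.75)²/10.75 + (38−21.50)²/21.50 + (21−53.75)²/53.75 + (32−21.50)²/21.50 + (12−21.50)²/21.50 = 63.5767
df = 4
p-value (upper-tail) = 0.00000
→ bracket: p<0.01

p-value bracket: p<0.01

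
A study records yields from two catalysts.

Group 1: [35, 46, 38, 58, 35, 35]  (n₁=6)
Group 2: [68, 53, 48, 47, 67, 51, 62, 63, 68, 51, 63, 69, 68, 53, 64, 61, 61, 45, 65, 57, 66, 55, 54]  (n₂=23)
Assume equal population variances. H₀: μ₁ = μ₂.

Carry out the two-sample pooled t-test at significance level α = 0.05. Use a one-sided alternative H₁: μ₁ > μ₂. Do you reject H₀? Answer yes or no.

reject H₀: no

x̄₁=41.167, s₁=9.283, n₁=6
x̄₂=59.087, s₂=7.603, n₂=23
s_p² = [5·9.283² + 22·7.603²]/27 = 63.0615
SE = √(s_p²·(1/6+1/23)) = 3.6403
t = (41.167−59.087)/3.6403 = -4.9227
df = 27
p-value (one-sided, H₁ greater) = 0.99998
At α=0.05: p ≥ α → fail to reject H₀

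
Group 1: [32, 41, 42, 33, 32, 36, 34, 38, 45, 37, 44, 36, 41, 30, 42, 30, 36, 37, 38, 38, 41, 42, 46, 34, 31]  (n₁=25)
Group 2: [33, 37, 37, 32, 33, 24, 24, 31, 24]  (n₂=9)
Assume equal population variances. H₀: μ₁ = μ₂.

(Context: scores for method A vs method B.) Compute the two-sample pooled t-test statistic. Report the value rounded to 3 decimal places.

test statistic = 3.628

x̄₁=37.440, s₁=4.727, n₁=25
x̄₂=30.556, s₂=5.318, n₂=9
s_p² = [24·4.727² + 8·5.318²]/32 = 23.8244
SE = √(s_p²·(1/25+1/9)) = 1.8974
t = (37.440−30.556)/1.8974 = 3.6284
df = 32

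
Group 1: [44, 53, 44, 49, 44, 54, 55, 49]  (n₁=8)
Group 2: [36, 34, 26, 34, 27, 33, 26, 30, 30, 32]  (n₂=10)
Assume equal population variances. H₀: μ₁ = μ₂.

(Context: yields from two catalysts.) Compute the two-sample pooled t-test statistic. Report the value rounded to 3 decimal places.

test statistic = 9.382

x̄₁=49.000, s₁=4.660, n₁=8
x̄₂=30.800, s₂=3.584, n₂=10
s_p² = [7·4.660² + 9·3.584²]/16 = 16.7250
SE = √(s_p²·(1/8+1/10)) = 1.9399
t = (49.000−30.800)/1.9399 = 9.3820
df = 16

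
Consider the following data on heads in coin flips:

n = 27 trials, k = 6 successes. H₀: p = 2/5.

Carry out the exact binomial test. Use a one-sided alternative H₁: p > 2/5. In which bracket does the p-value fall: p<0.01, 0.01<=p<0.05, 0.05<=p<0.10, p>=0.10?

Exact binomial: n=27, k=6, p₀=2/5=0.4000
P(X≥6) from Σ C(n,i)·p₀^i·(1−p₀)^(n−i)
p-value (one-sided, H₁ greater) = 0.98450
→ bracket: p>=0.10

p-value bracket: p>=0.10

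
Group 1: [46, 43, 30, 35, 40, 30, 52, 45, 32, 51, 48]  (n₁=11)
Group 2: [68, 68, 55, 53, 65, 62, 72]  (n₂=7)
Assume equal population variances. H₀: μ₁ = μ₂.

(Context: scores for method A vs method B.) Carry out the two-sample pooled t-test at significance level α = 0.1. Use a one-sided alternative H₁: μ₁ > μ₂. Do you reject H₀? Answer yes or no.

x̄₁=41.091, s₁=8.215, n₁=11
x̄₂=63.286, s₂=7.064, n₂=7
s_p² = [10·8.215² + 6·7.064²]/16 = 60.8961
SE = √(s_p²·(1/11+1/7)) = 3.7730
t = (41.091−63.286)/3.7730 = -5.8826
df = 16
p-value (one-sided, H₁ greater) = 0.99999
At α=0.1: p ≥ α → fail to reject H₀

reject H₀: no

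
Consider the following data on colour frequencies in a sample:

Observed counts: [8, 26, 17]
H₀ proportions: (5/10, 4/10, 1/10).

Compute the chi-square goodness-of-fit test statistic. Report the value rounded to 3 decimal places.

n = 51; E_i = n·p_i = [25.50, 20.40, 5.10]
χ² = (8−25.50)²/25.50 + (26−20.40)²/20.40 + (17−5.10)²/5.10 = 41.3137
df = 2

test statistic = 41.314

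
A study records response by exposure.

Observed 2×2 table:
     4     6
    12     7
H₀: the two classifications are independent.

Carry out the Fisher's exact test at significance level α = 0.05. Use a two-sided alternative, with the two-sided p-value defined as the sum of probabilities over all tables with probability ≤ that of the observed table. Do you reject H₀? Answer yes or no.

reject H₀: no

Margins: r₁=10, r₂=19, c₁=16, c₂=13, n=29
p_obs = C(10,4)·C(19,12)/C(29,16); sum pmf over tables with pmf ≤ p_obs
p-value (two-sided) = 0.27014
At α=0.05: p ≥ α → fail to reject H₀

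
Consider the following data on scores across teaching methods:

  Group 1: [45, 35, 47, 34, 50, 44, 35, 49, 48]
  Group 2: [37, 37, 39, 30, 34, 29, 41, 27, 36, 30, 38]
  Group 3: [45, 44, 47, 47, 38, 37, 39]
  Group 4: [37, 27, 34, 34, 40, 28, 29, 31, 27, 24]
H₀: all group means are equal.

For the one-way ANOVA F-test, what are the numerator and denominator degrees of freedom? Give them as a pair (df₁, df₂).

k = 4 groups, N = 37 total
df = (k−1, N−k) = (4−1, 37−4) = (3, 33)

degrees of freedom = [3, 33]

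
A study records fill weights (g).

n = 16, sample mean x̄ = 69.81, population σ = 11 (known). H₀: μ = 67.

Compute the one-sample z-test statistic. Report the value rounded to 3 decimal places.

test statistic = 1.022

SE = σ/√n = 11/√16 = 2.7500
z = (x̄−μ₀)/SE = (69.81−67)/2.7500 = 1.0218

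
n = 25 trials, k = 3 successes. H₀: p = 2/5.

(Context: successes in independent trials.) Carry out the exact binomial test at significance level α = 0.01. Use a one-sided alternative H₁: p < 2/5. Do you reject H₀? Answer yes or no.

Exact binomial: n=25, k=3, p₀=2/5=0.4000
P(X≤3) from Σ C(n,i)·p₀^i·(1−p₀)^(n−i)
p-value (one-sided, H₁ less) = 0.00237
At α=0.01: p < α → reject H₀

reject H₀: yes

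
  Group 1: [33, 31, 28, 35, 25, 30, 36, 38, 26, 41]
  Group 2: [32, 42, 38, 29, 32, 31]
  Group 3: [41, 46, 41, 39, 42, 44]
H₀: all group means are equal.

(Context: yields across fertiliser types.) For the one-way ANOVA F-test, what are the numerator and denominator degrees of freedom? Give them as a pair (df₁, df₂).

degrees of freedom = [2, 19]

k = 3 groups, N = 22 total
df = (k−1, N−k) = (3−1, 22−3) = (2, 19)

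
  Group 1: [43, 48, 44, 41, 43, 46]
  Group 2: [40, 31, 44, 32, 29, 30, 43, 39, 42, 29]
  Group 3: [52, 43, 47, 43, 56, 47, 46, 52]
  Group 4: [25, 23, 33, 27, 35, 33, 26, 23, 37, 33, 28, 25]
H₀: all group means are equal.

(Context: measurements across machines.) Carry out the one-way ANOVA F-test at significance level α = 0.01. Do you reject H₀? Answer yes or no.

Group means [44.17, 35.90, 48.25, 29.00], grand mean 37.722
SSB = Σnᵢ(x̄ᵢ−x̄)² = 2081.989; SSW = ΣΣ(x−x̄ᵢ)² = 797.233
MSB = 2081.989/3 = 693.9963; MSW = 797.233/32 = 24.9135
F = MSB/MSW = 27.8562
df = (3, 32)
p-value (upper-tail) = 0.00000
At α=0.01: p < α → reject H₀

reject H₀: yes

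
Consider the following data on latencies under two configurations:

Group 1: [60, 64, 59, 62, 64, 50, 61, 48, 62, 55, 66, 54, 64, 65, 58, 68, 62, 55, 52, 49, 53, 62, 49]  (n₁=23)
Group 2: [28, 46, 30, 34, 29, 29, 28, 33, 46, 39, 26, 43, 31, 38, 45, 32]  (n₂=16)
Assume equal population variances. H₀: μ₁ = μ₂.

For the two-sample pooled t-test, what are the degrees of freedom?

df = n₁ + n₂ − 2 = 23 + 16 − 2 = 37

degrees of freedom = 37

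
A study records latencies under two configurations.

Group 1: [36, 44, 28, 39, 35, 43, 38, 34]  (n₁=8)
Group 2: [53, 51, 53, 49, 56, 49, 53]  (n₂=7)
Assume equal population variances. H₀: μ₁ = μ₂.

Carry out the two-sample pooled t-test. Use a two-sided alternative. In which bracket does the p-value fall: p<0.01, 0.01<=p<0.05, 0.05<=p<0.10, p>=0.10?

p-value bracket: p<0.01

x̄₁=37.125, s₁=5.139, n₁=8
x̄₂=52.000, s₂=2.517, n₂=7
s_p² = [7·5.139² + 6·2.517²]/13 = 17.1442
SE = √(s_p²·(1/8+1/7)) = 2.1429
t = (37.125−52.000)/2.1429 = -6.9414
df = 13
p-value (two-sided) = 0.00001
→ bracket: p<0.01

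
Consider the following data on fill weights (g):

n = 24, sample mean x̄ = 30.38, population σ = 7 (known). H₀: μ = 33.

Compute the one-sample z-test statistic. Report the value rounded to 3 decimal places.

SE = σ/√n = 7/√24 = 1.4289
z = (x̄−μ₀)/SE = (30.38−33)/1.4289 = -1.8336

test statistic = -1.834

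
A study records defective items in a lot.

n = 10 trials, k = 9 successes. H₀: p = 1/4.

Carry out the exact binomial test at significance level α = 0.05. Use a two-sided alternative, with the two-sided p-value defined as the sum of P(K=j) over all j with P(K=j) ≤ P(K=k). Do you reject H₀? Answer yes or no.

Exact binomial: n=10, k=9, p₀=1/4=0.2500
P(X=j) = C(n,j)·p₀^j·(1−p₀)^(n−j); p = Σ P(X=j) over j with P(X=j) ≤ P(X=9)
p-value (two-sided) = 0.00003
At α=0.05: p < α → reject H₀

reject H₀: yes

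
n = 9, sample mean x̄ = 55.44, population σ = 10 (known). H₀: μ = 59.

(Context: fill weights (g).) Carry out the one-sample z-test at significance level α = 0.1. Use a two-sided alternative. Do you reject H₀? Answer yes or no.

SE = σ/√n = 10/√9 = 3.3333
z = (x̄−μ₀)/SE = (55.44−59)/3.3333 = -1.0680
p-value (two-sided) = 0.28552
At α=0.1: p ≥ α → fail to reject H₀

reject H₀: no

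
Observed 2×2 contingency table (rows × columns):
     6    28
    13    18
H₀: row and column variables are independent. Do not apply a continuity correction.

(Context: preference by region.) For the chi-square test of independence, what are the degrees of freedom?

df = (r−1)(c−1) = (2−1)·(2−1) = 1

degrees of freedom = 1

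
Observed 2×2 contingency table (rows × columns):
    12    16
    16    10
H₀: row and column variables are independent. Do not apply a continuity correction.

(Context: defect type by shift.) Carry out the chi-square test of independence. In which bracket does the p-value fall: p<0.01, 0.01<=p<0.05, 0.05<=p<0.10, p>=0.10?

Row totals [28, 26], col totals [28, 26], n=54
χ² = (12−14.52)²/14.52 + (16−13.48)²/13.48 + (16−13.48)²/13.48 + (10−12.52)²/12.52 = 1.8846
df = 1
p-value (upper-tail) = 0.16982
→ bracket: p>=0.10

p-value bracket: p>=0.10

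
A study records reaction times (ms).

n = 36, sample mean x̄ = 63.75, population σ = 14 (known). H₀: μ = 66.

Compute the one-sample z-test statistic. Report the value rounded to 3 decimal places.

test statistic = -0.964

SE = σ/√n = 14/√36 = 2.3333
z = (x̄−μ₀)/SE = (63.75−66)/2.3333 = -0.9643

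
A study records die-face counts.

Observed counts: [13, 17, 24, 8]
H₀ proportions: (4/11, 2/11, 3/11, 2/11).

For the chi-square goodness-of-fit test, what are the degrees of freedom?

degrees of freedom = 3

df = k − 1 = 4 − 1 = 3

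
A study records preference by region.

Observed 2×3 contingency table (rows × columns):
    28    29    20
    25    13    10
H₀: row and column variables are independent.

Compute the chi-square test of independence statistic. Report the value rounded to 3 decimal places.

test statistic = 3.034

Row totals [77, 48], col totals [53, 42, 30], n=125
χ² = (28−32.65)²/32.65 + (29−25.87)²/25.87 + (20−18.48)²/18.48 + (25−20.35)²/20.35 + (13−16.13)²/16.13 + (10−11.52)²/11.52 = 3.0337
df = 2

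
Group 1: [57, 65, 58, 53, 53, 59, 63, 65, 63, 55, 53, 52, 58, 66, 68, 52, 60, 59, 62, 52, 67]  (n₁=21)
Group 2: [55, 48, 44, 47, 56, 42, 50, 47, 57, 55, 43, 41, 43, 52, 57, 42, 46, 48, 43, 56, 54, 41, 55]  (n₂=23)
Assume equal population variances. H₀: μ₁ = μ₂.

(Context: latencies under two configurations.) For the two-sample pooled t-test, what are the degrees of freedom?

degrees of freedom = 42

df = n₁ + n₂ − 2 = 21 + 23 − 2 = 42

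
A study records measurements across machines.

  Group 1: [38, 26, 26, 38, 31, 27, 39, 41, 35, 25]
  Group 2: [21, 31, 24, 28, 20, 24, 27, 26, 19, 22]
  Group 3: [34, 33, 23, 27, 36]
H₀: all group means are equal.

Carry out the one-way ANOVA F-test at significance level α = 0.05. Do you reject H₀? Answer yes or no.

Group means [32.60, 24.20, 30.60], grand mean 28.840
SSB = Σnᵢ(x̄ᵢ−x̄)² = 372.160; SSW = ΣΣ(x−x̄ᵢ)² = 603.200
MSB = 372.160/2 = 186.0800; MSW = 603.200/22 = 27.4182
F = MSB/MSW = 6.7867
df = (2, 22)
p-value (upper-tail) = 0.00506
At α=0.05: p < α → reject H₀

reject H₀: yes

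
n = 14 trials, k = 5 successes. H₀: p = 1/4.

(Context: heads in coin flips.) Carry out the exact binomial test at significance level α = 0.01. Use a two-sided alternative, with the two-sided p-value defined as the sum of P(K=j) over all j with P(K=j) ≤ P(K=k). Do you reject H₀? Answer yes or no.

reject H₀: no

Exact binomial: n=14, k=5, p₀=1/4=0.2500
P(X=j) = C(n,j)·p₀^j·(1−p₀)^(n−j); p = Σ P(X=j) over j with P(X=j) ≤ P(X=5)
p-value (two-sided) = 0.35943
At α=0.01: p ≥ α → fail to reject H₀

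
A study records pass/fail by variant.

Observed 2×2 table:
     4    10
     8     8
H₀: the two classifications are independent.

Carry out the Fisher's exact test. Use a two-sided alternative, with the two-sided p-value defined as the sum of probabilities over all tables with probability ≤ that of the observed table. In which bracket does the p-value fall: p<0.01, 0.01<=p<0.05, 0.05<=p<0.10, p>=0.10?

Margins: r₁=14, r₂=16, c₁=12, c₂=18, n=30
p_obs = C(14,4)·C(16,8)/C(30,12); sum pmf over tables with pmf ≤ p_obs
p-value (two-sided) = 0.28385
→ bracket: p>=0.10

p-value bracket: p>=0.10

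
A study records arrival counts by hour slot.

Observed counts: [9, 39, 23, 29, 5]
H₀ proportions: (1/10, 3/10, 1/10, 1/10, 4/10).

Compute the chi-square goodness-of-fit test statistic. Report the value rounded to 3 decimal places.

test statistic = 82.071

n = 105; E_i = n·p_i = [10.50, 31.50, 10.50, 10.50, 42.00]
χ² = (9−10.50)²/10.50 + (39−31.50)²/31.50 + (23−10.50)²/10.50 + (29−10.50)²/10.50 + (5−42.00)²/42.00 = 82.0714
df = 4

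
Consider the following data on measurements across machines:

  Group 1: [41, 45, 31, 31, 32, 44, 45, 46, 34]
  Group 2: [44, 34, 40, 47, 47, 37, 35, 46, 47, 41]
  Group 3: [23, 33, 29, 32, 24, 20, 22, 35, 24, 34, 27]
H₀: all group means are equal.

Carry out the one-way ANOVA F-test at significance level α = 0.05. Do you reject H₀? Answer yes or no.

Group means [38.78, 41.80, 27.55], grand mean 35.667
SSB = Σnᵢ(x̄ᵢ−x̄)² = 1188.784; SSW = ΣΣ(x−x̄ᵢ)² = 871.883
MSB = 1188.784/2 = 594.3919; MSW = 871.883/27 = 32.2920
F = MSB/MSW = 18.4068
df = (2, 27)
p-value (upper-tail) = 0.00001
At α=0.05: p < α → reject H₀

reject H₀: yes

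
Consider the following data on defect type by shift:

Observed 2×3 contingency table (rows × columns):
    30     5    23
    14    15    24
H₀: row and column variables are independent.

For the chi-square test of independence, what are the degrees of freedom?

df = (r−1)(c−1) = (2−1)·(3−1) = 2

degrees of freedom = 2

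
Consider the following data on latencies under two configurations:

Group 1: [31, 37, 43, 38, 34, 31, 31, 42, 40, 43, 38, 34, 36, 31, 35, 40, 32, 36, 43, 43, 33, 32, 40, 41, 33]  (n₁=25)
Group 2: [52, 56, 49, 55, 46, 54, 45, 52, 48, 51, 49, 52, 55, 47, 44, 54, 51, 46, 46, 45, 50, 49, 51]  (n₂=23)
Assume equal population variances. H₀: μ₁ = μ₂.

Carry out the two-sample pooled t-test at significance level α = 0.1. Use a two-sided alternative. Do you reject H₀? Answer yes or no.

reject H₀: yes

x̄₁=36.680, s₁=4.385, n₁=25
x̄₂=49.870, s₂=3.584, n₂=23
s_p² = [24·4.385² + 22·3.584²]/46 = 16.1750
SE = √(s_p²·(1/25+1/23)) = 1.1620
t = (36.680−49.870)/1.1620 = -11.3507
df = 46
p-value (two-sided) = 0.00000
At α=0.1: p < α → reject H₀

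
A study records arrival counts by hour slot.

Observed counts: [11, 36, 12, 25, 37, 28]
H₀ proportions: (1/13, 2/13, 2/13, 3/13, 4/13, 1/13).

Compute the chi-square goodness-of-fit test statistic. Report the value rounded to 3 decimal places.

n = 149; E_i = n·p_i = [11.46, 22.92, 22.92, 34.38, 45.85, 11.46]
χ² = (11−11.46)²/11.46 + (36−22.92)²/22.92 + (12−22.92)²/22.92 + (25−34.38)²/34.38 + (37−45.85)²/45.85 + (28−11.46)²/11.46 = 40.8160
df = 5

test statistic = 40.816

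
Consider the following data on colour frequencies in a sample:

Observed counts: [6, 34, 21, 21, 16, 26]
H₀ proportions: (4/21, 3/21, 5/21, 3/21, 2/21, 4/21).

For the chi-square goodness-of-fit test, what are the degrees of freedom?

degrees of freedom = 5

df = k − 1 = 6 − 1 = 5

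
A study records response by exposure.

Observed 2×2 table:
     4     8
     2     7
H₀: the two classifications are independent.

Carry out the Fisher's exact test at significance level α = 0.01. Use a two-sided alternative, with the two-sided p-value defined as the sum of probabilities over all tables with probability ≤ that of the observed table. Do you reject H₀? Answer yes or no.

reject H₀: no

Margins: r₁=12, r₂=9, c₁=6, c₂=15, n=21
p_obs = C(12,4)·C(9,2)/C(21,6); sum pmf over tables with pmf ≤ p_obs
p-value (two-sided) = 0.65944
At α=0.01: p ≥ α → fail to reject H₀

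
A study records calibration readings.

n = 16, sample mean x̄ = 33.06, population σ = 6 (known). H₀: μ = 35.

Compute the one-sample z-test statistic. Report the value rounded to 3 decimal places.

SE = σ/√n = 6/√16 = 1.5000
z = (x̄−μ₀)/SE = (33.06−35)/1.5000 = -1.2933

test statistic = -1.293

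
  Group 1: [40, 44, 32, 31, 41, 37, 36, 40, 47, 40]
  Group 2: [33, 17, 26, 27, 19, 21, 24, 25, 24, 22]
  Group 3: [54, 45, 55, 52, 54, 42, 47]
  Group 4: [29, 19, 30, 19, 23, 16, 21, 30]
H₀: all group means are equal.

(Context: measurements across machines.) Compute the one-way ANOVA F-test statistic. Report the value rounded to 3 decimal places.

test statistic = 51.826

Group means [38.80, 23.80, 49.86, 23.38], grand mean 33.200
SSB = Σnᵢ(x̄ᵢ−x̄)² = 3911.668; SSW = ΣΣ(x−x̄ᵢ)² = 779.932
MSB = 3911.668/3 = 1303.8893; MSW = 779.932/31 = 25.1591
F = MSB/MSW = 51.8257
df = (3, 31)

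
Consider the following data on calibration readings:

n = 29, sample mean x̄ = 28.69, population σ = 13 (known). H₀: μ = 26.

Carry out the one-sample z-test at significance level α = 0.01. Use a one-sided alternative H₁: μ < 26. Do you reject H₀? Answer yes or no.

SE = σ/√n = 13/√29 = 2.4140
z = (x̄−μ₀)/SE = (28.69−26)/2.4140 = 1.1143
p-value (one-sided, H₁ less) = 0.86743
At α=0.01: p ≥ α → fail to reject H₀

reject H₀: no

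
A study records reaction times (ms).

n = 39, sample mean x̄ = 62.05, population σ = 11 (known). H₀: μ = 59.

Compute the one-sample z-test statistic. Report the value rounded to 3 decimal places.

SE = σ/√n = 11/√39 = 1.7614
z = (x̄−μ₀)/SE = (62.05−59)/1.7614 = 1.7316

test statistic = 1.732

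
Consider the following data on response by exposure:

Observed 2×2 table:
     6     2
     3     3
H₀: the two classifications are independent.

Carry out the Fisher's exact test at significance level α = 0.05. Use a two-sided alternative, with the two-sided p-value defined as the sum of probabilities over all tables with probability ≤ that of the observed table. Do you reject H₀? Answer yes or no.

Margins: r₁=8, r₂=6, c₁=9, c₂=5, n=14
p_obs = C(8,6)·C(6,3)/C(14,9); sum pmf over tables with pmf ≤ p_obs
p-value (two-sided) = 0.58042
At α=0.05: p ≥ α → fail to reject H₀

reject H₀: no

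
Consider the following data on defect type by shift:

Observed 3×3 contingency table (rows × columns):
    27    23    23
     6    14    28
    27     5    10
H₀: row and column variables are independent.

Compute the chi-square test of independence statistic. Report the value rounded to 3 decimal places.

test statistic = 28.972

Row totals [73, 48, 42], col totals [60, 42, 61], n=163
χ² = (27−26.87)²/26.87 + (23−18.81)²/18.81 + (23−27.32)²/27.32 + (6−17.67)²/17.67 + (14−12.37)²/12.37 + (28−17.96)²/17.96 + (27−15.46)²/15.46 + (5−10.82)²/10.82 + (10−15.72)²/15.72 = 28.9723
df = 4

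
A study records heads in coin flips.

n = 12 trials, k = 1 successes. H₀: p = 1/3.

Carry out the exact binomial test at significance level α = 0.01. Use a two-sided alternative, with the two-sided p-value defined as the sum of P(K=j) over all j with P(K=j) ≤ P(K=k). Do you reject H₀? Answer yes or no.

reject H₀: no

Exact binomial: n=12, k=1, p₀=1/3=0.3333
P(X=j) = C(n,j)·p₀^j·(1−p₀)^(n−j); p = Σ P(X=j) over j with P(X=j) ≤ P(X=1)
p-value (two-sided) = 0.07271
At α=0.01: p ≥ α → fail to reject H₀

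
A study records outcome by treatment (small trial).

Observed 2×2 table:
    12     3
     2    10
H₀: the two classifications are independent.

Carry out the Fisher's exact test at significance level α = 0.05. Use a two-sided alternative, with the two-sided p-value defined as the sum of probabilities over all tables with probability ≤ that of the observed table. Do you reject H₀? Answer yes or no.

Margins: r₁=15, r₂=12, c₁=14, c₂=13, n=27
p_obs = C(15,12)·C(12,2)/C(27,14); sum pmf over tables with pmf ≤ p_obs
p-value (two-sided) = 0.00184
At α=0.05: p < α → reject H₀

reject H₀: yes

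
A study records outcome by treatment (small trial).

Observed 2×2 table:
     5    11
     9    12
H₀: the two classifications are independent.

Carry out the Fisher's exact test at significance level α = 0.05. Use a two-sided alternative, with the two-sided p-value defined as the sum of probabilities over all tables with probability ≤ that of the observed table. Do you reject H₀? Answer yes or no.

reject H₀: no

Margins: r₁=16, r₂=21, c₁=14, c₂=23, n=37
p_obs = C(16,5)·C(21,9)/C(37,14); sum pmf over tables with pmf ≤ p_obs
p-value (two-sided) = 0.51535
At α=0.05: p ≥ α → fail to reject H₀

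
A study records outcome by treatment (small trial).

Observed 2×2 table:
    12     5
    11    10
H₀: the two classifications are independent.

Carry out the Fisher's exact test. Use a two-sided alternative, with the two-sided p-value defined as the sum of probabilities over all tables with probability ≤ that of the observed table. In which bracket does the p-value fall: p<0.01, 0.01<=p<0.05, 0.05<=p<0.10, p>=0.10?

Margins: r₁=17, r₂=21, c₁=23, c₂=15, n=38
p_obs = C(17,12)·C(21,11)/C(38,23); sum pmf over tables with pmf ≤ p_obs
p-value (two-sided) = 0.32637
→ bracket: p>=0.10

p-value bracket: p>=0.10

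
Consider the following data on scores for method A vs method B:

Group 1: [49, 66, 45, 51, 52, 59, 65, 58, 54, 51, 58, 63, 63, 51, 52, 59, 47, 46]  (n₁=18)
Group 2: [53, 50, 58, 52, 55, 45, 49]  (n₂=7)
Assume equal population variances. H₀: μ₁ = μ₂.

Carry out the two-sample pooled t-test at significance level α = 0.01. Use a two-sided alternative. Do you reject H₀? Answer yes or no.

x̄₁=54.944, s₁=6.629, n₁=18
x̄₂=51.714, s₂=4.231, n₂=7
s_p² = [17·6.629² + 6·4.231²]/23 = 37.1467
SE = √(s_p²·(1/18+1/7)) = 2.7148
t = (54.944−51.714)/2.7148 = 1.1898
df = 23
p-value (two-sided) = 0.24626
At α=0.01: p ≥ α → fail to reject H₀

reject H₀: no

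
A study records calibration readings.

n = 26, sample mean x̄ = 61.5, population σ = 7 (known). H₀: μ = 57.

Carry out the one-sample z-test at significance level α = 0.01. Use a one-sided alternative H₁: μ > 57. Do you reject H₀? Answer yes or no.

reject H₀: yes

SE = σ/√n = 7/√26 = 1.3728
z = (x̄−μ₀)/SE = (61.5−57)/1.3728 = 3.2779
p-value (one-sided, H₁ greater) = 0.00052
At α=0.01: p < α → reject H₀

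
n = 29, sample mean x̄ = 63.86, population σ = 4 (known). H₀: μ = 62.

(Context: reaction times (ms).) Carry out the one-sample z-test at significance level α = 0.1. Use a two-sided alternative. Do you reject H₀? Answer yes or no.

SE = σ/√n = 4/√29 = 0.7428
z = (x̄−μ₀)/SE = (63.86−62)/0.7428 = 2.5041
p-value (two-sided) = 0.01228
At α=0.1: p < α → reject H₀

reject H₀: yes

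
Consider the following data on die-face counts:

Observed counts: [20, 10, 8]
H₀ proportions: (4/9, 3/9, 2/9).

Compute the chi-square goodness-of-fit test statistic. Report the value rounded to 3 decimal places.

n = 38; E_i = n·p_i = [16.89, 12.67, 8.44]
χ² = (20−16.89)²/16.89 + (10−12.67)²/12.67 + (8−8.44)²/8.44 = 1.1579
df = 2

test statistic = 1.158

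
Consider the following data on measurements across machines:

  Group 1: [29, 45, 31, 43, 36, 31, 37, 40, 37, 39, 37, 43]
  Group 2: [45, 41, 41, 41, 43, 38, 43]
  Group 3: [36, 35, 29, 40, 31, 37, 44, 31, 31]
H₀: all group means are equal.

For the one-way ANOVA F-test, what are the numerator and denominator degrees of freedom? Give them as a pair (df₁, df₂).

degrees of freedom = [2, 25]

k = 3 groups, N = 28 total
df = (k−1, N−k) = (3−1, 28−3) = (2, 25)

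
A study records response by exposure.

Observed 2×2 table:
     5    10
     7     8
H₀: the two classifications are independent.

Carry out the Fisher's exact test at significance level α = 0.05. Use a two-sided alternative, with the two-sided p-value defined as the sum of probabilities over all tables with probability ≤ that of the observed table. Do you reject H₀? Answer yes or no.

Margins: r₁=15, r₂=15, c₁=12, c₂=18, n=30
p_obs = C(15,5)·C(15,7)/C(30,12); sum pmf over tables with pmf ≤ p_obs
p-value (two-sided) = 0.71038
At α=0.05: p ≥ α → fail to reject H₀

reject H₀: no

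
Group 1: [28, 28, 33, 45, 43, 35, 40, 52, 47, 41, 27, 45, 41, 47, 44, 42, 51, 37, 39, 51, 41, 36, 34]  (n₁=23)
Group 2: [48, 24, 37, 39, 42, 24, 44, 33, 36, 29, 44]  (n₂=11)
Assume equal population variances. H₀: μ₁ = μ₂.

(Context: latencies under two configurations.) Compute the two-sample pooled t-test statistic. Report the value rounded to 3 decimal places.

x̄₁=40.304, s₁=7.252, n₁=23
x̄₂=36.364, s₂=8.140, n₂=11
s_p² = [22·7.252² + 10·8.140²]/32 = 56.8567
SE = √(s_p²·(1/23+1/11)) = 2.7642
t = (40.304−36.364)/2.7642 = 1.4256
df = 32

test statistic = 1.426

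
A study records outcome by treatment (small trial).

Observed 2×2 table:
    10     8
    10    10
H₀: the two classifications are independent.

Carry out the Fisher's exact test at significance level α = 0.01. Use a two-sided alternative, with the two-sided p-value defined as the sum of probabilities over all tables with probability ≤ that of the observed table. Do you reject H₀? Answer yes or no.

reject H₀: no

Margins: r₁=18, r₂=20, c₁=20, c₂=18, n=38
p_obs = C(18,10)·C(20,10)/C(38,20); sum pmf over tables with pmf ≤ p_obs
p-value (two-sided) = 0.75680
At α=0.01: p ≥ α → fail to reject H₀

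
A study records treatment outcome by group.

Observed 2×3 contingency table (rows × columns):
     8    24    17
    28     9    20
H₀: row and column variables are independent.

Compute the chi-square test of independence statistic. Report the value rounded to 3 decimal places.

Row totals [49, 57], col totals [36, 33, 37], n=106
χ² = (8−16.64)²/16.64 + (24−15.25)²/15.25 + (17−17.10)²/17.10 + (28−19.36)²/19.36 + (9−17.75)²/17.75 + (20−19.90)²/19.90 = 17.6694
df = 2

test statistic = 17.669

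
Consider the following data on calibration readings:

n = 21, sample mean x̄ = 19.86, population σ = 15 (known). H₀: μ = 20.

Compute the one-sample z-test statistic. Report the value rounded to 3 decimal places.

SE = σ/√n = 15/√21 = 3.2733
z = (x̄−μ₀)/SE = (19.86−20)/3.2733 = -0.0428

test statistic = -0.043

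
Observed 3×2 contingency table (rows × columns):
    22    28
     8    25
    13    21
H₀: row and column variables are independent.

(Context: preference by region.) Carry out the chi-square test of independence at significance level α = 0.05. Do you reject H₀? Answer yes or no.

Row totals [50, 33, 34], col totals [43, 74], n=117
χ² = (22−18.38)²/18.38 + (28−31.62)²/31.62 + (8−12.13)²/12.13 + (25−20.87)²/20.87 + (13−12.50)²/12.50 + (21−21.50)²/21.50 = 3.3838
df = 2
p-value (upper-tail) = 0.18417
At α=0.05: p ≥ α → fail to reject H₀

reject H₀: no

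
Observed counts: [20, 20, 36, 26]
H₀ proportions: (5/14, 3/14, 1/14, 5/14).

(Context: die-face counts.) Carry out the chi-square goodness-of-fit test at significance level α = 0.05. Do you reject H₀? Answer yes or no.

n = 102; E_i = n·p_i = [36.43, 21.86, 7.29, 36.43]
χ² = (20−36.43)²/36.43 + (20−21.86)²/21.86 + (36−7.29)²/7.29 + (26−36.43)²/36.43 = 123.7203
df = 3
p-value (upper-tail) = 0.00000
At α=0.05: p < α → reject H₀

reject H₀: yes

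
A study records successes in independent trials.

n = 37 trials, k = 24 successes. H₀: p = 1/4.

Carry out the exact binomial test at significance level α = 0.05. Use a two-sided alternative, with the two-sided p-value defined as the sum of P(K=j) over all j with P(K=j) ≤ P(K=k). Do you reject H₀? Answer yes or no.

Exact binomial: n=37, k=24, p₀=1/4=0.2500
P(X=j) = C(n,j)·p₀^j·(1−p₀)^(n−j); p = Σ P(X=j) over j with P(X=j) ≤ P(X=24)
p-value (two-sided) = 0.00000
At α=0.05: p < α → reject H₀

reject H₀: yes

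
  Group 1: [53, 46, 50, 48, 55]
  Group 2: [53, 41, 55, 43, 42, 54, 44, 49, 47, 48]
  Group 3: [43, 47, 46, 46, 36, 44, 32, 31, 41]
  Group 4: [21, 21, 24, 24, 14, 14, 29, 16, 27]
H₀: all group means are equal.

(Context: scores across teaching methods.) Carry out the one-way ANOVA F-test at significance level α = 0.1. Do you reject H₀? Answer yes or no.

reject H₀: yes

Group means [50.40, 47.60, 40.67, 21.11], grand mean 38.909
SSB = Σnᵢ(x̄ᵢ−x̄)² = 4294.238; SSW = ΣΣ(x−x̄ᵢ)² = 834.489
MSB = 4294.238/3 = 1431.4128; MSW = 834.489/29 = 28.7755
F = MSB/MSW = 49.7442
df = (3, 29)
p-value (upper-tail) = 0.00000
At α=0.1: p < α → reject H₀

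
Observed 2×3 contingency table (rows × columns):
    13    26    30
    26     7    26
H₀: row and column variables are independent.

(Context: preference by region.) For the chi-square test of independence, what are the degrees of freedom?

df = (r−1)(c−1) = (2−1)·(3−1) = 2

degrees of freedom = 2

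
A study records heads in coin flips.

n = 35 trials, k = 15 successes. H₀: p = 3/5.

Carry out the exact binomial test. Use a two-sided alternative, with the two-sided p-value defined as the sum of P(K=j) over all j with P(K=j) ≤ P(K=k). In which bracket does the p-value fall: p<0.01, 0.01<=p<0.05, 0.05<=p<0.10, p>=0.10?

Exact binomial: n=35, k=15, p₀=3/5=0.6000
P(X=j) = C(n,j)·p₀^j·(1−p₀)^(n−j); p = Σ P(X=j) over j with P(X=j) ≤ P(X=15)
p-value (two-sided) = 0.05600
→ bracket: 0.05<=p<0.10

p-value bracket: 0.05<=p<0.10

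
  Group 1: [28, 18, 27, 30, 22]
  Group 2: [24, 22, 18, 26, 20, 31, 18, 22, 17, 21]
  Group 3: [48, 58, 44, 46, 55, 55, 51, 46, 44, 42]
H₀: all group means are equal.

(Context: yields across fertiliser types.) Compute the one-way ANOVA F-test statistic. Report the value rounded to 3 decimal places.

Group means [25.00, 21.90, 48.90], grand mean 33.320
SSB = Σnᵢ(x̄ᵢ−x̄)² = 4077.640; SSW = ΣΣ(x−x̄ᵢ)² = 533.800
MSB = 4077.640/2 = 2038.8200; MSW = 533.800/22 = 24.2636
F = MSB/MSW = 84.0278
df = (2, 22)

test statistic = 84.028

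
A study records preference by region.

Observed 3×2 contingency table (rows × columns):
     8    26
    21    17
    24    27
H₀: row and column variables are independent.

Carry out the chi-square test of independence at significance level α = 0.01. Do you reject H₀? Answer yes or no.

Row totals [34, 38, 51], col totals [53, 70], n=123
χ² = (8−14.65)²/14.65 + (26−19.35)²/19.35 + (21−16.37)²/16.37 + (17−21.63)²/21.63 + (24−21.98)²/21.98 + (27−29.02)²/29.02 = 7.9288
df = 2
p-value (upper-tail) = 0.01898
At α=0.01: p ≥ α → fail to reject H₀

reject H₀: no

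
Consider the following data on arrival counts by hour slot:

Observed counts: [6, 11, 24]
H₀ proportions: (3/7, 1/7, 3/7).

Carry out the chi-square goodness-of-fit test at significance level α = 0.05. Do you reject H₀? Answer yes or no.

n = 41; E_i = n·p_i = [17.57, 5.86, 17.57]
χ² = (6−17.57)²/17.57 + (11−5.86)²/5.86 + (24−17.57)²/17.57 = 14.4878
df = 2
p-value (upper-tail) = 0.00071
At α=0.05: p < α → reject H₀

reject H₀: yes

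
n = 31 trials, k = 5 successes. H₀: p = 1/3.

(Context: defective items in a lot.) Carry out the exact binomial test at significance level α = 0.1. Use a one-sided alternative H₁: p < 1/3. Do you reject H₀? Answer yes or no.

Exact binomial: n=31, k=5, p₀=1/3=0.3333
P(X≤5) from Σ C(n,i)·p₀^i·(1−p₀)^(n−i)
p-value (one-sided, H₁ less) = 0.02771
At α=0.1: p < α → reject H₀

reject H₀: yes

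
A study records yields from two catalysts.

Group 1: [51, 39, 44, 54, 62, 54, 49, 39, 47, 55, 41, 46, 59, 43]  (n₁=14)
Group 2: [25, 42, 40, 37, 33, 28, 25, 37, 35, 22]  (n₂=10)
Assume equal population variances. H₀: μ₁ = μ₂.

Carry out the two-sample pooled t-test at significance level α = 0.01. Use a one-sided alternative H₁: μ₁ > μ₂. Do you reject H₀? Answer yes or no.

x̄₁=48.786, s₁=7.319, n₁=14
x̄₂=32.400, s₂=6.963, n₂=10
s_p² = [13·7.319² + 9·6.963²]/22 = 51.4890
SE = √(s_p²·(1/14+1/10)) = 2.9710
t = (48.786−32.400)/2.9710 = 5.5153
df = 22
p-value (one-sided, H₁ greater) = 0.00001
At α=0.01: p < α → reject H₀

reject H₀: yes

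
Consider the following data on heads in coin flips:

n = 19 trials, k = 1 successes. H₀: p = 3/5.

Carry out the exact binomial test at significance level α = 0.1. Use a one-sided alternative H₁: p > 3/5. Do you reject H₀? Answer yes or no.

Exact binomial: n=19, k=1, p₀=3/5=0.6000
P(X≥1) from Σ C(n,i)·p₀^i·(1−p₀)^(n−i)
p-value (one-sided, H₁ greater) = 1.00000
At α=0.1: p ≥ α → fail to reject H₀

reject H₀: no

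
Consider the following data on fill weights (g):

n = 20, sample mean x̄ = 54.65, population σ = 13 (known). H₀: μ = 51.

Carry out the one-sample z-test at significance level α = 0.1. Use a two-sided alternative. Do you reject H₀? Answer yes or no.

SE = σ/√n = 13/√20 = 2.9069
z = (x̄−μ₀)/SE = (54.65−51)/2.9069 = 1.2556
p-value (two-sided) = 0.20925
At α=0.1: p ≥ α → fail to reject H₀

reject H₀: no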